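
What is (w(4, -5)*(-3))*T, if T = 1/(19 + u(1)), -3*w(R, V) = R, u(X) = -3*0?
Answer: 4/19 ≈ 0.21053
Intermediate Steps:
u(X) = 0
w(R, V) = -R/3
T = 1/19 (T = 1/(19 + 0) = 1/19 ≈ 0.052632)
(w(4, -5)*(-3))*T = (-1/3*4*(-3))*(1/19) = -4/3*(-3)*(1/19) = 4*(1/19) = 4/19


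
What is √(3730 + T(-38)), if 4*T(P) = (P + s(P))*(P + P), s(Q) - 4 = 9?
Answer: 29*√5 ≈ 64.846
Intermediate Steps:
s(Q) = 13 (s(Q) = 4 + 9 = 13)
T(P) = P*(13 + P)/2 (T(P) = ((P + 13)*(P + P))/4 = ((13 + P)*(2*P))/4 = (2*P*(13 + P))/4 = P*(13 + P)/2)
√(3730 + T(-38)) = √(3730 + (½)*(-38)*(13 - 38)) = √(3730 + (½)*(-38)*(-25)) = √(3730 + 475) = √4205 = 29*√5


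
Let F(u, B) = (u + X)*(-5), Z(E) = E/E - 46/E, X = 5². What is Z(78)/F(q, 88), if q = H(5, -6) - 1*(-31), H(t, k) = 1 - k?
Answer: -16/12285 ≈ -0.0013024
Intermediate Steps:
X = 25
Z(E) = 1 - 46/E
q = 38 (q = (1 - 1*(-6)) - 1*(-31) = (1 + 6) + 31 = 7 + 31 = 38)
F(u, B) = -125 - 5*u (F(u, B) = (u + 25)*(-5) = (25 + u)*(-5) = -125 - 5*u)
Z(78)/F(q, 88) = ((-46 + 78)/78)/(-125 - 5*38) = ((1/78)*32)/(-125 - 190) = (16/39)/(-315) = (16/39)*(-1/315) = -16/12285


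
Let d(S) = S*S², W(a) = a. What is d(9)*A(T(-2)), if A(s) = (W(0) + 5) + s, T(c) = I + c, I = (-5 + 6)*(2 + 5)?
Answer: 7290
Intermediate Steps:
I = 7 (I = 1*7 = 7)
T(c) = 7 + c
A(s) = 5 + s (A(s) = (0 + 5) + s = 5 + s)
d(S) = S³
d(9)*A(T(-2)) = 9³*(5 + (7 - 2)) = 729*(5 + 5) = 729*10 = 7290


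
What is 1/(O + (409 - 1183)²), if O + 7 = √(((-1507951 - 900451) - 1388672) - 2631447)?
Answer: 599069/358890095282 - I*√6428521/358890095282 ≈ 1.6692e-6 - 7.0647e-9*I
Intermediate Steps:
O = -7 + I*√6428521 (O = -7 + √(((-1507951 - 900451) - 1388672) - 2631447) = -7 + √((-2408402 - 1388672) - 2631447) = -7 + √(-3797074 - 2631447) = -7 + √(-6428521) = -7 + I*√6428521 ≈ -7.0 + 2535.5*I)
1/(O + (409 - 1183)²) = 1/((-7 + I*√6428521) + (409 - 1183)²) = 1/((-7 + I*√6428521) + (-774)²) = 1/((-7 + I*√6428521) + 599076) = 1/(599069 + I*√6428521)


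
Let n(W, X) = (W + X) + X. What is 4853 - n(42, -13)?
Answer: 4837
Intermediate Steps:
n(W, X) = W + 2*X
4853 - n(42, -13) = 4853 - (42 + 2*(-13)) = 4853 - (42 - 26) = 4853 - 1*16 = 4853 - 16 = 4837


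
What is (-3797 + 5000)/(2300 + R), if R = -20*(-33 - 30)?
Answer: 1203/3560 ≈ 0.33792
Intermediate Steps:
R = 1260 (R = -20*(-63) = 1260)
(-3797 + 5000)/(2300 + R) = (-3797 + 5000)/(2300 + 1260) = 1203/3560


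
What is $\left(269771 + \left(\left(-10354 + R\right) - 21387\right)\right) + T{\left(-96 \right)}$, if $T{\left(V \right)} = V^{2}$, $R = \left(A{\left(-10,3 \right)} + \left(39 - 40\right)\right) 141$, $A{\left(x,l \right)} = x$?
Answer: $245695$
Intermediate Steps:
$R = -1551$ ($R = \left(-10 + \left(39 - 40\right)\right) 141 = \left(-10 - 1\right) 141 = \left(-11\right) 141 = -1551$)
$\left(269771 + \left(\left(-10354 + R\right) - 21387\right)\right) + T{\left(-96 \right)} = \left(269771 - 33292\right) + \left(-96\right)^{2} = \left(269771 - 33292\right) + 9216 = 236479 + 9216 = 245695$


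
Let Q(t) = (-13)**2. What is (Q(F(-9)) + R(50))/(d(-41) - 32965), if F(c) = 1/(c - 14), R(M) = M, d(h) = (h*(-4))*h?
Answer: -219/39689 ≈ -0.0055179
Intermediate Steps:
d(h) = -4*h**2 (d(h) = (-4*h)*h = -4*h**2)
F(c) = 1/(-14 + c)
Q(t) = 169
(Q(F(-9)) + R(50))/(d(-41) - 32965) = (169 + 50)/(-4*(-41)**2 - 32965) = 219/(-4*1681 - 32965) = 219/(-6724 - 32965) = 219/(-39689) = 219*(-1/39689) = -219/39689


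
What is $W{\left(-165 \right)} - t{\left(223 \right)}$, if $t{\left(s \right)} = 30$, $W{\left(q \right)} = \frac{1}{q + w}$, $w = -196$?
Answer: $- \frac{10831}{361} \approx -30.003$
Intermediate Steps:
$W{\left(q \right)} = \frac{1}{-196 + q}$ ($W{\left(q \right)} = \frac{1}{q - 196} = \frac{1}{-196 + q}$)
$W{\left(-165 \right)} - t{\left(223 \right)} = \frac{1}{-196 - 165} - 30 = \frac{1}{-361} - 30 = - \frac{1}{361} - 30 = - \frac{10831}{361}$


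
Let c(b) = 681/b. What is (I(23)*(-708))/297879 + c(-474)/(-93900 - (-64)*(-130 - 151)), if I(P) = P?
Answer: -95931864105/1755269085896 ≈ -0.054654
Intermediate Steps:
(I(23)*(-708))/297879 + c(-474)/(-93900 - (-64)*(-130 - 151)) = (23*(-708))/297879 + (681/(-474))/(-93900 - (-64)*(-130 - 151)) = -16284*1/297879 + (681*(-1/474))/(-93900 - (-64)*(-281)) = -5428/99293 - 227/(158*(-93900 - 1*17984)) = -5428/99293 - 227/(158*(-93900 - 17984)) = -5428/99293 - 227/158/(-111884) = -5428/99293 - 227/158*(-1/111884) = -5428/99293 + 227/17677672 = -95931864105/1755269085896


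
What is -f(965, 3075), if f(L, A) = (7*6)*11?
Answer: -462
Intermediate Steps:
f(L, A) = 462 (f(L, A) = 42*11 = 462)
-f(965, 3075) = -1*462 = -462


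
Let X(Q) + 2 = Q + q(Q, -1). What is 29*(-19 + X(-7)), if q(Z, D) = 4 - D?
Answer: -667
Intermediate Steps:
X(Q) = 3 + Q (X(Q) = -2 + (Q + (4 - 1*(-1))) = -2 + (Q + (4 + 1)) = -2 + (Q + 5) = -2 + (5 + Q) = 3 + Q)
29*(-19 + X(-7)) = 29*(-19 + (3 - 7)) = 29*(-19 - 4) = 29*(-23) = -667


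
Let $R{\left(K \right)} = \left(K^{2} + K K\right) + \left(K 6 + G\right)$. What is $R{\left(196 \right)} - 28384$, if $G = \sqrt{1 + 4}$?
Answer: $49624 + \sqrt{5} \approx 49626.0$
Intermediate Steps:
$G = \sqrt{5} \approx 2.2361$
$R{\left(K \right)} = \sqrt{5} + 2 K^{2} + 6 K$ ($R{\left(K \right)} = \left(K^{2} + K K\right) + \left(K 6 + \sqrt{5}\right) = \left(K^{2} + K^{2}\right) + \left(6 K + \sqrt{5}\right) = 2 K^{2} + \left(\sqrt{5} + 6 K\right) = \sqrt{5} + 2 K^{2} + 6 K$)
$R{\left(196 \right)} - 28384 = \left(\sqrt{5} + 2 \cdot 196^{2} + 6 \cdot 196\right) - 28384 = \left(\sqrt{5} + 2 \cdot 38416 + 1176\right) - 28384 = \left(\sqrt{5} + 76832 + 1176\right) - 28384 = \left(78008 + \sqrt{5}\right) - 28384 = 49624 + \sqrt{5}$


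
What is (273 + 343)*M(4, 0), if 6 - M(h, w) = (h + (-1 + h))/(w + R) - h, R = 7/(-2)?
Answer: 7392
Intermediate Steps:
R = -7/2 (R = 7*(-½) = -7/2 ≈ -3.5000)
M(h, w) = 6 + h - (-1 + 2*h)/(-7/2 + w) (M(h, w) = 6 - ((h + (-1 + h))/(w - 7/2) - h) = 6 - ((-1 + 2*h)/(-7/2 + w) - h) = 6 - (-h + (-1 + 2*h)/(-7/2 + w)) = 6 + (h - (-1 + 2*h)/(-7/2 + w)) = 6 + h - (-1 + 2*h)/(-7/2 + w))
(273 + 343)*M(4, 0) = (273 + 343)*((-40 - 11*4 + 12*0 + 2*4*0)/(-7 + 2*0)) = 616*((-40 - 44 + 0 + 0)/(-7 + 0)) = 616*(-84/(-7)) = 616*(-⅐*(-84)) = 616*12 = 7392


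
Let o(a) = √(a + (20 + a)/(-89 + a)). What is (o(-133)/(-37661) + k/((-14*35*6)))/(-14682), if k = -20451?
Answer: -6817/14388360 + I*√6529686/122752414044 ≈ -0.00047379 + 2.0817e-8*I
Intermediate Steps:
o(a) = √(a + (20 + a)/(-89 + a))
(o(-133)/(-37661) + k/((-14*35*6)))/(-14682) = (√((20 - 133 - 133*(-89 - 133))/(-89 - 133))/(-37661) - 20451/(-14*35*6))/(-14682) = (√((20 - 133 - 133*(-222))/(-222))*(-1/37661) - 20451/((-490*6)))*(-1/14682) = (√(-(20 - 133 + 29526)/222)*(-1/37661) - 20451/(-2940))*(-1/14682) = (√(-1/222*29413)*(-1/37661) - 20451*(-1/2940))*(-1/14682) = (√(-29413/222)*(-1/37661) + 6817/980)*(-1/14682) = ((I*√6529686/222)*(-1/37661) + 6817/980)*(-1/14682) = (-I*√6529686/8360742 + 6817/980)*(-1/14682) = (6817/980 - I*√6529686/8360742)*(-1/14682) = -6817/14388360 + I*√6529686/122752414044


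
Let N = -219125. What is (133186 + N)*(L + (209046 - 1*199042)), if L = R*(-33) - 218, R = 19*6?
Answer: -517696536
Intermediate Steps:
R = 114
L = -3980 (L = 114*(-33) - 218 = -3762 - 218 = -3980)
(133186 + N)*(L + (209046 - 1*199042)) = (133186 - 219125)*(-3980 + (209046 - 1*199042)) = -85939*(-3980 + (209046 - 199042)) = -85939*(-3980 + 10004) = -85939*6024 = -517696536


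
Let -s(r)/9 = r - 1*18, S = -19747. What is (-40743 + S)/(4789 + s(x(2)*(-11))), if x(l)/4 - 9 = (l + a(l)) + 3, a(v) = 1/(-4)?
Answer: -1315/226 ≈ -5.8186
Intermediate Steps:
a(v) = -¼
x(l) = 47 + 4*l (x(l) = 36 + 4*((l - ¼) + 3) = 36 + 4*((-¼ + l) + 3) = 36 + 4*(11/4 + l) = 36 + (11 + 4*l) = 47 + 4*l)
s(r) = 162 - 9*r (s(r) = -9*(r - 1*18) = -9*(r - 18) = -9*(-18 + r) = 162 - 9*r)
(-40743 + S)/(4789 + s(x(2)*(-11))) = (-40743 - 19747)/(4789 + (162 - 9*(47 + 4*2)*(-11))) = -60490/(4789 + (162 - 9*(47 + 8)*(-11))) = -60490/(4789 + (162 - 495*(-11))) = -60490/(4789 + (162 - 9*(-605))) = -60490/(4789 + (162 + 5445)) = -60490/(4789 + 5607) = -60490/10396 = -60490*1/10396 = -1315/226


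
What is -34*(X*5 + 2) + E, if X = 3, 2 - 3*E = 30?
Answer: -1762/3 ≈ -587.33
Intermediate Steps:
E = -28/3 (E = 2/3 - 1/3*30 = 2/3 - 10 = -28/3 ≈ -9.3333)
-34*(X*5 + 2) + E = -34*(3*5 + 2) - 28/3 = -34*(15 + 2) - 28/3 = -34*17 - 28/3 = -578 - 28/3 = -1762/3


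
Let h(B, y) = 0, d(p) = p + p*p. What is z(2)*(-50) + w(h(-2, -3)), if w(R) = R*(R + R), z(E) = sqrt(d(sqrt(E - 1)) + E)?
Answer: -100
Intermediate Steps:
d(p) = p + p**2
z(E) = sqrt(E + sqrt(-1 + E)*(1 + sqrt(-1 + E))) (z(E) = sqrt(sqrt(E - 1)*(1 + sqrt(E - 1)) + E) = sqrt(sqrt(-1 + E)*(1 + sqrt(-1 + E)) + E) = sqrt(E + sqrt(-1 + E)*(1 + sqrt(-1 + E))))
w(R) = 2*R**2 (w(R) = R*(2*R) = 2*R**2)
z(2)*(-50) + w(h(-2, -3)) = sqrt(-1 + sqrt(-1 + 2) + 2*2)*(-50) + 2*0**2 = sqrt(-1 + sqrt(1) + 4)*(-50) + 2*0 = sqrt(-1 + 1 + 4)*(-50) + 0 = sqrt(4)*(-50) + 0 = 2*(-50) + 0 = -100 + 0 = -100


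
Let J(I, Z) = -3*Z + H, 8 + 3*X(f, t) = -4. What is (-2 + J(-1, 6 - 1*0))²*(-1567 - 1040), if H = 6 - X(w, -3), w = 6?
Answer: -260700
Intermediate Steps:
X(f, t) = -4 (X(f, t) = -8/3 + (⅓)*(-4) = -8/3 - 4/3 = -4)
H = 10 (H = 6 - 1*(-4) = 6 + 4 = 10)
J(I, Z) = 10 - 3*Z (J(I, Z) = -3*Z + 10 = 10 - 3*Z)
(-2 + J(-1, 6 - 1*0))²*(-1567 - 1040) = (-2 + (10 - 3*(6 - 1*0)))²*(-1567 - 1040) = (-2 + (10 - 3*(6 + 0)))²*(-2607) = (-2 + (10 - 3*6))²*(-2607) = (-2 + (10 - 18))²*(-2607) = (-2 - 8)²*(-2607) = (-10)²*(-2607) = 100*(-2607) = -260700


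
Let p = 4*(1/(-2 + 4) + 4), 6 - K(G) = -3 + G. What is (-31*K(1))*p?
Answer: -4464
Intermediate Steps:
K(G) = 9 - G (K(G) = 6 - (-3 + G) = 6 + (3 - G) = 9 - G)
p = 18 (p = 4*(1/2 + 4) = 4*(½ + 4) = 4*(9/2) = 18)
(-31*K(1))*p = -31*(9 - 1*1)*18 = -31*(9 - 1)*18 = -31*8*18 = -248*18 = -4464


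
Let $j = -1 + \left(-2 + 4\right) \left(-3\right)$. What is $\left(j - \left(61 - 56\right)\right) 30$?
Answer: $-360$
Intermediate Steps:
$j = -7$ ($j = -1 + 2 \left(-3\right) = -1 - 6 = -7$)
$\left(j - \left(61 - 56\right)\right) 30 = \left(-7 - \left(61 - 56\right)\right) 30 = \left(-7 - 5\right) 30 = \left(-12\right) 30 = -360$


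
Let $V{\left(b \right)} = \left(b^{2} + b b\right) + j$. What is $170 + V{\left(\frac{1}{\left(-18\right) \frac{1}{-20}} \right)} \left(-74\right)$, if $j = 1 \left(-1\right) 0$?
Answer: $- \frac{1030}{81} \approx -12.716$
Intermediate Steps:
$j = 0$ ($j = \left(-1\right) 0 = 0$)
$V{\left(b \right)} = 2 b^{2}$ ($V{\left(b \right)} = \left(b^{2} + b b\right) + 0 = \left(b^{2} + b^{2}\right) + 0 = 2 b^{2} + 0 = 2 b^{2}$)
$170 + V{\left(\frac{1}{\left(-18\right) \frac{1}{-20}} \right)} \left(-74\right) = 170 + 2 \left(\frac{1}{\left(-18\right) \frac{1}{-20}}\right)^{2} \left(-74\right) = 170 + 2 \left(\frac{1}{\left(-18\right) \left(- \frac{1}{20}\right)}\right)^{2} \left(-74\right) = 170 + 2 \left(\frac{1}{\frac{9}{10}}\right)^{2} \left(-74\right) = 170 + 2 \left(\frac{10}{9}\right)^{2} \left(-74\right) = 170 + 2 \cdot \frac{100}{81} \left(-74\right) = 170 + \frac{200}{81} \left(-74\right) = 170 - \frac{14800}{81} = - \frac{1030}{81}$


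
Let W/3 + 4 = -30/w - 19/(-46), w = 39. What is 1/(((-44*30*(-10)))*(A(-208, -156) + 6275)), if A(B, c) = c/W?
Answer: 521/43236523440 ≈ 1.2050e-8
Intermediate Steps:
W = -7815/598 (W = -12 + 3*(-30/39 - 19/(-46)) = -12 + 3*(-30*1/39 - 19*(-1/46)) = -12 + 3*(-10/13 + 19/46) = -12 + 3*(-213/598) = -12 - 639/598 = -7815/598 ≈ -13.069)
A(B, c) = -598*c/7815 (A(B, c) = c/(-7815/598) = c*(-598/7815) = -598*c/7815)
1/(((-44*30*(-10)))*(A(-208, -156) + 6275)) = 1/(((-44*30*(-10)))*(-598/7815*(-156) + 6275)) = 1/(((-1320*(-10)))*(31096/2605 + 6275)) = 1/(13200*(16377471/2605)) = (1/13200)*(2605/16377471) = 521/43236523440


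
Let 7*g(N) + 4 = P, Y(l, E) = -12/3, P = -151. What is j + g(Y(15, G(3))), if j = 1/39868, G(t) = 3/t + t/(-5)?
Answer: -6179533/279076 ≈ -22.143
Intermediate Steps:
G(t) = 3/t - t/5 (G(t) = 3/t + t*(-1/5) = 3/t - t/5)
Y(l, E) = -4 (Y(l, E) = -12*1/3 = -4)
g(N) = -155/7 (g(N) = -4/7 + (1/7)*(-151) = -4/7 - 151/7 = -155/7)
j = 1/39868 ≈ 2.5083e-5
j + g(Y(15, G(3))) = 1/39868 - 155/7 = -6179533/279076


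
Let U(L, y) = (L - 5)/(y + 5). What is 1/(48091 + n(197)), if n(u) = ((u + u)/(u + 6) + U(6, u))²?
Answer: 1681492036/80871000106957 ≈ 2.0792e-5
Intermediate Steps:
U(L, y) = (-5 + L)/(5 + y)
n(u) = (1/(5 + u) + 2*u/(6 + u))² (n(u) = ((u + u)/(u + 6) + (-5 + 6)/(5 + u))² = ((2*u)/(6 + u) + 1/(5 + u))² = (2*u/(6 + u) + 1/(5 + u))² = (1/(5 + u) + 2*u/(6 + u))²)
1/(48091 + n(197)) = 1/(48091 + (6 + 197 + 2*197*(5 + 197))²/((5 + 197)²*(6 + 197)²)) = 1/(48091 + (6 + 197 + 2*197*202)²/(202²*203²)) = 1/(48091 + (1/40804)*(1/41209)*(6 + 197 + 79588)²) = 1/(48091 + (1/40804)*(1/41209)*79791²) = 1/(48091 + (1/40804)*(1/41209)*6366603681) = 1/(48091 + 6366603681/1681492036) = 1/(80871000106957/1681492036) = 1681492036/80871000106957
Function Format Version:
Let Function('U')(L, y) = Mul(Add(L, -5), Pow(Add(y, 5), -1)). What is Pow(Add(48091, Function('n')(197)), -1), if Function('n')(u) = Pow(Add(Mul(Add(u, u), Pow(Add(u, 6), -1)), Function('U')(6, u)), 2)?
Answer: Rational(1681492036, 80871000106957) ≈ 2.0792e-5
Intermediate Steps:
Function('U')(L, y) = Mul(Pow(Add(5, y), -1), Add(-5, L)) (Function('U')(L, y) = Mul(Add(-5, L), Pow(Add(5, y), -1)) = Mul(Pow(Add(5, y), -1), Add(-5, L)))
Function('n')(u) = Pow(Add(Pow(Add(5, u), -1), Mul(2, u, Pow(Add(6, u), -1))), 2) (Function('n')(u) = Pow(Add(Mul(Add(u, u), Pow(Add(u, 6), -1)), Mul(Pow(Add(5, u), -1), Add(-5, 6))), 2) = Pow(Add(Mul(Mul(2, u), Pow(Add(6, u), -1)), Mul(Pow(Add(5, u), -1), 1)), 2) = Pow(Add(Mul(2, u, Pow(Add(6, u), -1)), Pow(Add(5, u), -1)), 2) = Pow(Add(Pow(Add(5, u), -1), Mul(2, u, Pow(Add(6, u), -1))), 2))
Pow(Add(48091, Function('n')(197)), -1) = Pow(Add(48091, Mul(Pow(Add(5, 197), -2), Pow(Add(6, 197), -2), Pow(Add(6, 197, Mul(2, 197, Add(5, 197))), 2))), -1) = Pow(Add(48091, Mul(Pow(202, -2), Pow(203, -2), Pow(Add(6, 197, Mul(2, 197, 202)), 2))), -1) = Pow(Add(48091, Mul(Rational(1, 40804), Rational(1, 41209), Pow(Add(6, 197, 79588), 2))), -1) = Pow(Add(48091, Mul(Rational(1, 40804), Rational(1, 41209), Pow(79791, 2))), -1) = Pow(Add(48091, Mul(Rational(1, 40804), Rational(1, 41209), 6366603681)), -1) = Pow(Add(48091, Rational(6366603681, 1681492036)), -1) = Pow(Rational(80871000106957, 1681492036), -1) = Rational(1681492036, 80871000106957)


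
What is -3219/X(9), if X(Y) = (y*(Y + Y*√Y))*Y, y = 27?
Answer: -1073/2916 ≈ -0.36797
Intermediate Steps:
X(Y) = Y*(27*Y + 27*Y^(3/2)) (X(Y) = (27*(Y + Y*√Y))*Y = (27*(Y + Y^(3/2)))*Y = (27*Y + 27*Y^(3/2))*Y = Y*(27*Y + 27*Y^(3/2)))
-3219/X(9) = -3219/(27*9² + 27*9^(5/2)) = -3219/(27*81 + 27*243) = -3219/(2187 + 6561) = -3219/8748 = -3219*1/8748 = -1073/2916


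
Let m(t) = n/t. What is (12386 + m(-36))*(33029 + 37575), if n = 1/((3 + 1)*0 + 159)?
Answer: 1251411119413/1431 ≈ 8.7450e+8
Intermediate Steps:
n = 1/159 (n = 1/(4*0 + 159) = 1/(0 + 159) = 1/159 ≈ 0.0062893)
m(t) = 1/(159*t)
(12386 + m(-36))*(33029 + 37575) = (12386 + (1/159)/(-36))*(33029 + 37575) = (12386 + (1/159)*(-1/36))*70604 = (12386 - 1/5724)*70604 = (70897463/5724)*70604 = 1251411119413/1431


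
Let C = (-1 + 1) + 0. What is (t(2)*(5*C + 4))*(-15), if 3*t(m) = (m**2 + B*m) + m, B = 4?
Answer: -280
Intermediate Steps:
C = 0 (C = 0 + 0 = 0)
t(m) = m**2/3 + 5*m/3 (t(m) = ((m**2 + 4*m) + m)/3 = (m**2 + 5*m)/3 = m**2/3 + 5*m/3)
(t(2)*(5*C + 4))*(-15) = (((1/3)*2*(5 + 2))*(5*0 + 4))*(-15) = (((1/3)*2*7)*(0 + 4))*(-15) = ((14/3)*4)*(-15) = (56/3)*(-15) = -280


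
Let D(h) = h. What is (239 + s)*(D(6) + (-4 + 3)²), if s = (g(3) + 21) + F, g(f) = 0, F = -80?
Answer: 1260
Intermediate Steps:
s = -59 (s = (0 + 21) - 80 = 21 - 80 = -59)
(239 + s)*(D(6) + (-4 + 3)²) = (239 - 59)*(6 + (-4 + 3)²) = 180*(6 + (-1)²) = 180*(6 + 1) = 180*7 = 1260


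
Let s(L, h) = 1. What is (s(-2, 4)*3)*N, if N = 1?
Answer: 3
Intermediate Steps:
(s(-2, 4)*3)*N = (1*3)*1 = 3*1 = 3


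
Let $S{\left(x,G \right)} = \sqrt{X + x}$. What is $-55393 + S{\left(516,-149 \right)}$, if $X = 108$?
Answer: $-55393 + 4 \sqrt{39} \approx -55368.0$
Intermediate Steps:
$S{\left(x,G \right)} = \sqrt{108 + x}$
$-55393 + S{\left(516,-149 \right)} = -55393 + \sqrt{108 + 516} = -55393 + \sqrt{624} = -55393 + 4 \sqrt{39}$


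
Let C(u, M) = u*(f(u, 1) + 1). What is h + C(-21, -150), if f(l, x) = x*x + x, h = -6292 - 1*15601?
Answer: -21956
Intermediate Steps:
h = -21893 (h = -6292 - 15601 = -21893)
f(l, x) = x + x² (f(l, x) = x² + x = x + x²)
C(u, M) = 3*u (C(u, M) = u*(1*(1 + 1) + 1) = u*(1*2 + 1) = u*(2 + 1) = u*3 = 3*u)
h + C(-21, -150) = -21893 + 3*(-21) = -21893 - 63 = -21956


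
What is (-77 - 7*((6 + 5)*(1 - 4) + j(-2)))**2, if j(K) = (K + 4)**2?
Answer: 15876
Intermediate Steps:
j(K) = (4 + K)**2
(-77 - 7*((6 + 5)*(1 - 4) + j(-2)))**2 = (-77 - 7*((6 + 5)*(1 - 4) + (4 - 2)**2))**2 = (-77 - 7*(11*(-3) + 2**2))**2 = (-77 - 7*(-33 + 4))**2 = (-77 - 7*(-29))**2 = (-77 + 203)**2 = 126**2 = 15876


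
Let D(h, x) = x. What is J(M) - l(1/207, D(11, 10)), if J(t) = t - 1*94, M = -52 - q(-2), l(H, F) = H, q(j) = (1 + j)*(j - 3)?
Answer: -31258/207 ≈ -151.00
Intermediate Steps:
q(j) = (1 + j)*(-3 + j)
M = -57 (M = -52 - (-3 + (-2)² - 2*(-2)) = -52 - (-3 + 4 + 4) = -52 - 1*5 = -52 - 5 = -57)
J(t) = -94 + t (J(t) = t - 94 = -94 + t)
J(M) - l(1/207, D(11, 10)) = (-94 - 57) - 1/207 = -151 - 1*1/207 = -151 - 1/207 = -31258/207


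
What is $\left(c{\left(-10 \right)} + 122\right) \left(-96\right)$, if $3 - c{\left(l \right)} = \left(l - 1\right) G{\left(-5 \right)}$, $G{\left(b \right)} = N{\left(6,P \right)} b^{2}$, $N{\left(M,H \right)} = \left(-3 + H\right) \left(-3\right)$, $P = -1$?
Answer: $-328800$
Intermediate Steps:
$N{\left(M,H \right)} = 9 - 3 H$
$G{\left(b \right)} = 12 b^{2}$ ($G{\left(b \right)} = \left(9 - -3\right) b^{2} = \left(9 + 3\right) b^{2} = 12 b^{2}$)
$c{\left(l \right)} = 303 - 300 l$ ($c{\left(l \right)} = 3 - \left(l - 1\right) 12 \left(-5\right)^{2} = 3 - \left(-1 + l\right) 12 \cdot 25 = 3 - \left(-1 + l\right) 300 = 3 - \left(-300 + 300 l\right) = 303 - 300 l$)
$\left(c{\left(-10 \right)} + 122\right) \left(-96\right) = \left(\left(303 - -3000\right) + 122\right) \left(-96\right) = \left(\left(303 + 3000\right) + 122\right) \left(-96\right) = \left(3303 + 122\right) \left(-96\right) = 3425 \left(-96\right) = -328800$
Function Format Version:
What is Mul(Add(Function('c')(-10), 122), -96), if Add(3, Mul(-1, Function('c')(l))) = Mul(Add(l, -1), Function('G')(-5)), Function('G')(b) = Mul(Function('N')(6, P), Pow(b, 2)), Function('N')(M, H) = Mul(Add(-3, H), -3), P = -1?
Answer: -328800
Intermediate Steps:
Function('N')(M, H) = Add(9, Mul(-3, H))
Function('G')(b) = Mul(12, Pow(b, 2)) (Function('G')(b) = Mul(Add(9, Mul(-3, -1)), Pow(b, 2)) = Mul(Add(9, 3), Pow(b, 2)) = Mul(12, Pow(b, 2)))
Function('c')(l) = Add(303, Mul(-300, l)) (Function('c')(l) = Add(3, Mul(-1, Mul(Add(l, -1), Mul(12, Pow(-5, 2))))) = Add(3, Mul(-1, Mul(Add(-1, l), Mul(12, 25)))) = Add(3, Mul(-1, Mul(Add(-1, l), 300))) = Add(3, Mul(-1, Add(-300, Mul(300, l)))) = Add(3, Add(300, Mul(-300, l))) = Add(303, Mul(-300, l)))
Mul(Add(Function('c')(-10), 122), -96) = Mul(Add(Add(303, Mul(-300, -10)), 122), -96) = Mul(Add(Add(303, 3000), 122), -96) = Mul(Add(3303, 122), -96) = Mul(3425, -96) = -328800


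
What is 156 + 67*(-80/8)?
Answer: -514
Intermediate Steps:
156 + 67*(-80/8) = 156 + 67*(-80*⅛) = 156 + 67*(-10) = 156 - 670 = -514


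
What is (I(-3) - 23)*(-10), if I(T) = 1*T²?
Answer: 140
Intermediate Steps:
I(T) = T²
(I(-3) - 23)*(-10) = ((-3)² - 23)*(-10) = (9 - 23)*(-10) = -14*(-10) = 140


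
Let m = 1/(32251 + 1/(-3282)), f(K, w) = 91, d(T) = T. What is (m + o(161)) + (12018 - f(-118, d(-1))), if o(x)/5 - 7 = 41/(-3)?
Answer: 3776754683707/317543343 ≈ 11894.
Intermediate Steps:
o(x) = -100/3 (o(x) = 35 + 5*(41/(-3)) = 35 + 5*(41*(-⅓)) = 35 + 5*(-41/3) = 35 - 205/3 = -100/3)
m = 3282/105847781 (m = 1/(32251 - 1/3282) = 1/(105847781/3282) = 3282/105847781 ≈ 3.1007e-5)
(m + o(161)) + (12018 - f(-118, d(-1))) = (3282/105847781 - 100/3) + (12018 - 1*91) = -10584768254/317543343 + (12018 - 91) = -10584768254/317543343 + 11927 = 3776754683707/317543343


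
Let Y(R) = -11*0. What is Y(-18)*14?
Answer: 0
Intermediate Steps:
Y(R) = 0
Y(-18)*14 = 0*14 = 0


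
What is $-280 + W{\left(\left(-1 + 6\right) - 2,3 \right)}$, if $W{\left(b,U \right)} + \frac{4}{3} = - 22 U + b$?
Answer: $- \frac{1033}{3} \approx -344.33$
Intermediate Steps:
$W{\left(b,U \right)} = - \frac{4}{3} + b - 22 U$ ($W{\left(b,U \right)} = - \frac{4}{3} - \left(- b + 22 U\right) = - \frac{4}{3} + b - 22 U$)
$-280 + W{\left(\left(-1 + 6\right) - 2,3 \right)} = -280 - \frac{193}{3} = - \frac{1033}{3}$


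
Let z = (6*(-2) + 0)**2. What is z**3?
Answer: 2985984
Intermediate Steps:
z = 144 (z = (-12 + 0)**2 = (-12)**2 = 144)
z**3 = 144**3 = 2985984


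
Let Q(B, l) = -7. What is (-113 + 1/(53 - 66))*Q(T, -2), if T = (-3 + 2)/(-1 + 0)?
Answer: 10290/13 ≈ 791.54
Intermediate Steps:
T = 1 (T = -1/(-1) = -1*(-1) = 1)
(-113 + 1/(53 - 66))*Q(T, -2) = (-113 + 1/(53 - 66))*(-7) = (-113 + 1/(-13))*(-7) = (-113 - 1/13)*(-7) = -1470/13*(-7) = 10290/13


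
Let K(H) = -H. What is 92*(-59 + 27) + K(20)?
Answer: -2964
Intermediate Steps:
92*(-59 + 27) + K(20) = 92*(-59 + 27) - 1*20 = 92*(-32) - 20 = -2944 - 20 = -2964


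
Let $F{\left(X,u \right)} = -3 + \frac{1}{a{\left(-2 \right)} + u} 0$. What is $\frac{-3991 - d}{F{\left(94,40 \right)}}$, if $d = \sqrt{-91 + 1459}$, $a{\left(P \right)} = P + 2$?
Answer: $\frac{3991}{3} + 2 \sqrt{38} \approx 1342.7$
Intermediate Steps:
$a{\left(P \right)} = 2 + P$
$d = 6 \sqrt{38}$ ($d = \sqrt{1368} = 6 \sqrt{38} \approx 36.987$)
$F{\left(X,u \right)} = -3$ ($F{\left(X,u \right)} = -3 + \frac{1}{\left(2 - 2\right) + u} 0 = -3 + \frac{1}{0 + u} 0 = -3 + \frac{1}{u} 0 = -3 + 0 = -3$)
$\frac{-3991 - d}{F{\left(94,40 \right)}} = \frac{-3991 - 6 \sqrt{38}}{-3} = \left(-3991 - 6 \sqrt{38}\right) \left(- \frac{1}{3}\right) = \frac{3991}{3} + 2 \sqrt{38}$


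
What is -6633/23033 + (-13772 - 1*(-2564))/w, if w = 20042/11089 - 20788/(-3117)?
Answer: -4462440084591975/3374208348259 ≈ -1322.5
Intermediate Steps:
w = 292989046/34564413 (w = 20042*(1/11089) - 20788*(-1/3117) = 20042/11089 + 20788/3117 = 292989046/34564413 ≈ 8.4766)
-6633/23033 + (-13772 - 1*(-2564))/w = -6633/23033 + (-13772 - 1*(-2564))/(292989046/34564413) = -6633*1/23033 + (-13772 + 2564)*(34564413/292989046) = -6633/23033 - 11208*34564413/292989046 = -6633/23033 - 193698970452/146494523 = -4462440084591975/3374208348259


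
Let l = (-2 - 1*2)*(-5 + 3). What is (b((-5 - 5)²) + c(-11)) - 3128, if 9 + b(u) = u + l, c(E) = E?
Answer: -3040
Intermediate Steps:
l = 8 (l = (-2 - 2)*(-2) = -4*(-2) = 8)
b(u) = -1 + u (b(u) = -9 + (u + 8) = -9 + (8 + u) = -1 + u)
(b((-5 - 5)²) + c(-11)) - 3128 = ((-1 + (-5 - 5)²) - 11) - 3128 = ((-1 + (-10)²) - 11) - 3128 = ((-1 + 100) - 11) - 3128 = (99 - 11) - 3128 = 88 - 3128 = -3040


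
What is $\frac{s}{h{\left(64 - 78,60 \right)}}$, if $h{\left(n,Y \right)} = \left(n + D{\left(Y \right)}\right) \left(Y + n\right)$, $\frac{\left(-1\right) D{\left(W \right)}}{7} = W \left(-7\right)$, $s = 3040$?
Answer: $\frac{40}{1771} \approx 0.022586$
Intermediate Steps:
$D{\left(W \right)} = 49 W$ ($D{\left(W \right)} = - 7 W \left(-7\right) = - 7 \left(- 7 W\right) = 49 W$)
$h{\left(n,Y \right)} = \left(Y + n\right) \left(n + 49 Y\right)$ ($h{\left(n,Y \right)} = \left(n + 49 Y\right) \left(Y + n\right) = \left(Y + n\right) \left(n + 49 Y\right)$)
$\frac{s}{h{\left(64 - 78,60 \right)}} = \frac{3040}{\left(64 - 78\right)^{2} + 49 \cdot 60^{2} + 50 \cdot 60 \left(64 - 78\right)} = \frac{3040}{\left(64 - 78\right)^{2} + 49 \cdot 3600 + 50 \cdot 60 \left(64 - 78\right)} = \frac{3040}{\left(-14\right)^{2} + 176400 + 50 \cdot 60 \left(-14\right)} = \frac{3040}{196 + 176400 - 42000} = \frac{3040}{134596} = 3040 \cdot \frac{1}{134596} = \frac{40}{1771}$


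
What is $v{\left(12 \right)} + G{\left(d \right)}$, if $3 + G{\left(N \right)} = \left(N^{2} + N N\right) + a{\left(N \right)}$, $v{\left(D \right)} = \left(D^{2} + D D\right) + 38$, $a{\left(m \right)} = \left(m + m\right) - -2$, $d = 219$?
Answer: $96685$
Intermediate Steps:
$a{\left(m \right)} = 2 + 2 m$ ($a{\left(m \right)} = 2 m + 2 = 2 + 2 m$)
$v{\left(D \right)} = 38 + 2 D^{2}$ ($v{\left(D \right)} = \left(D^{2} + D^{2}\right) + 38 = 2 D^{2} + 38 = 38 + 2 D^{2}$)
$G{\left(N \right)} = -1 + 2 N + 2 N^{2}$ ($G{\left(N \right)} = -3 + \left(\left(N^{2} + N N\right) + \left(2 + 2 N\right)\right) = -3 + \left(\left(N^{2} + N^{2}\right) + \left(2 + 2 N\right)\right) = -3 + \left(2 N^{2} + \left(2 + 2 N\right)\right) = -3 + \left(2 + 2 N + 2 N^{2}\right) = -1 + 2 N + 2 N^{2}$)
$v{\left(12 \right)} + G{\left(d \right)} = \left(38 + 2 \cdot 12^{2}\right) + \left(-1 + 2 \cdot 219 + 2 \cdot 219^{2}\right) = \left(38 + 2 \cdot 144\right) + \left(-1 + 438 + 2 \cdot 47961\right) = \left(38 + 288\right) + \left(-1 + 438 + 95922\right) = 326 + 96359 = 96685$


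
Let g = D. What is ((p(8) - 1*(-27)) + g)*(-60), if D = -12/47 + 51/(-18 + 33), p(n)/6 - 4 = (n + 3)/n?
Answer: -175953/47 ≈ -3743.7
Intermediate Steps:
p(n) = 24 + 6*(3 + n)/n (p(n) = 24 + 6*((n + 3)/n) = 24 + 6*((3 + n)/n) = 24 + 6*(3 + n)/n)
D = 739/235 (D = -12*1/47 + 51/15 = -12/47 + 51*(1/15) = -12/47 + 17/5 = 739/235 ≈ 3.1447)
g = 739/235 ≈ 3.1447
((p(8) - 1*(-27)) + g)*(-60) = (((30 + 18/8) - 1*(-27)) + 739/235)*(-60) = (((30 + 18*(1/8)) + 27) + 739/235)*(-60) = (((30 + 9/4) + 27) + 739/235)*(-60) = ((129/4 + 27) + 739/235)*(-60) = (237/4 + 739/235)*(-60) = (58651/940)*(-60) = -175953/47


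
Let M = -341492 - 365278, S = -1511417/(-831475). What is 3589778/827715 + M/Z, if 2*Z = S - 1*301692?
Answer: 1873320691652661674/207630523430703345 ≈ 9.0224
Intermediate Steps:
S = 1511417/831475 (S = -1511417*(-1/831475) = 1511417/831475 ≈ 1.8178)
M = -706770
Z = -250847844283/1662950 (Z = (1511417/831475 - 1*301692)/2 = (1511417/831475 - 301692)/2 = (½)*(-250847844283/831475) = -250847844283/1662950 ≈ -1.5085e+5)
3589778/827715 + M/Z = 3589778/827715 - 706770/(-250847844283/1662950) = 3589778*(1/827715) - 706770*(-1662950/250847844283) = 3589778/827715 + 1175323171500/250847844283 = 1873320691652661674/207630523430703345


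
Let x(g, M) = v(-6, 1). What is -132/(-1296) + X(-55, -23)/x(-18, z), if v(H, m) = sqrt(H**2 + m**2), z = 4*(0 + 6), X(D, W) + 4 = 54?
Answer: 11/108 + 50*sqrt(37)/37 ≈ 8.3218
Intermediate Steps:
X(D, W) = 50 (X(D, W) = -4 + 54 = 50)
z = 24 (z = 4*6 = 24)
x(g, M) = sqrt(37) (x(g, M) = sqrt((-6)**2 + 1**2) = sqrt(36 + 1) = sqrt(37))
-132/(-1296) + X(-55, -23)/x(-18, z) = -132/(-1296) + 50/(sqrt(37)) = -132*(-1/1296) + 50*(sqrt(37)/37) = 11/108 + 50*sqrt(37)/37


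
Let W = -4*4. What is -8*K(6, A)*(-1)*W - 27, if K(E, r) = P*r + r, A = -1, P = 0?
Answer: 101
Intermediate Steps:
K(E, r) = r (K(E, r) = 0*r + r = 0 + r = r)
W = -16
-8*K(6, A)*(-1)*W - 27 = -8*(-1*(-1))*(-16) - 27 = -8*(-16) - 27 = 128 - 27 = 101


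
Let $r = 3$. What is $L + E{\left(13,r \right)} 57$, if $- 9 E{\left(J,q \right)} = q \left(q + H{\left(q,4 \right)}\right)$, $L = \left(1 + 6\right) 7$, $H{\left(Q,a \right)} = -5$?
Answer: $87$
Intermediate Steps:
$L = 49$ ($L = 7 \cdot 7 = 49$)
$E{\left(J,q \right)} = - \frac{q \left(-5 + q\right)}{9}$ ($E{\left(J,q \right)} = - \frac{q \left(q - 5\right)}{9} = - \frac{q \left(-5 + q\right)}{9}$)
$L + E{\left(13,r \right)} 57 = 49 + \frac{1}{9} \cdot 3 \left(5 - 3\right) 57 = 49 + \frac{1}{9} \cdot 3 \cdot 2 \cdot 57 = 49 + \frac{2}{3} \cdot 57 = 49 + 38 = 87$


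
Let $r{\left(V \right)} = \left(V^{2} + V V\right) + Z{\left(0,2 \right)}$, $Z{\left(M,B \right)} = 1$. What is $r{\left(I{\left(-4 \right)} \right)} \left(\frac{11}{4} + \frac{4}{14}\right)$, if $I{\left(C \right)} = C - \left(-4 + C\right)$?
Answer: $\frac{2805}{28} \approx 100.18$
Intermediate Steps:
$I{\left(C \right)} = 4$
$r{\left(V \right)} = 1 + 2 V^{2}$ ($r{\left(V \right)} = \left(V^{2} + V V\right) + 1 = \left(V^{2} + V^{2}\right) + 1 = 2 V^{2} + 1 = 1 + 2 V^{2}$)
$r{\left(I{\left(-4 \right)} \right)} \left(\frac{11}{4} + \frac{4}{14}\right) = \left(1 + 2 \cdot 4^{2}\right) \left(\frac{11}{4} + \frac{4}{14}\right) = \left(1 + 2 \cdot 16\right) \left(11 \cdot \frac{1}{4} + 4 \cdot \frac{1}{14}\right) = \left(1 + 32\right) \left(\frac{11}{4} + \frac{2}{7}\right) = 33 \cdot \frac{85}{28} = \frac{2805}{28}$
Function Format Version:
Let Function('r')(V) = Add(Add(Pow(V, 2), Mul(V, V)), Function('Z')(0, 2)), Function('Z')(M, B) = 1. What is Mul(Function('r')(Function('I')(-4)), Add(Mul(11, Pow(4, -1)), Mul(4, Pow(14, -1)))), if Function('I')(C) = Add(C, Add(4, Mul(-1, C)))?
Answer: Rational(2805, 28) ≈ 100.18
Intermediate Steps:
Function('I')(C) = 4
Function('r')(V) = Add(1, Mul(2, Pow(V, 2))) (Function('r')(V) = Add(Add(Pow(V, 2), Mul(V, V)), 1) = Add(Add(Pow(V, 2), Pow(V, 2)), 1) = Add(Mul(2, Pow(V, 2)), 1) = Add(1, Mul(2, Pow(V, 2))))
Mul(Function('r')(Function('I')(-4)), Add(Mul(11, Pow(4, -1)), Mul(4, Pow(14, -1)))) = Mul(Add(1, Mul(2, Pow(4, 2))), Add(Mul(11, Pow(4, -1)), Mul(4, Pow(14, -1)))) = Mul(Add(1, Mul(2, 16)), Add(Mul(11, Rational(1, 4)), Mul(4, Rational(1, 14)))) = Mul(Add(1, 32), Add(Rational(11, 4), Rational(2, 7))) = Mul(33, Rational(85, 28)) = Rational(2805, 28)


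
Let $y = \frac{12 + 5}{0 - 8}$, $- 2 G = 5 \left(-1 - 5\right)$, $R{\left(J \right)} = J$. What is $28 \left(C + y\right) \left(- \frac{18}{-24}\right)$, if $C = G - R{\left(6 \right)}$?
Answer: $\frac{1155}{8} \approx 144.38$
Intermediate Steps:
$G = 15$ ($G = - \frac{5 \left(-1 - 5\right)}{2} = - \frac{5 \left(-6\right)}{2} = \left(- \frac{1}{2}\right) \left(-30\right) = 15$)
$y = - \frac{17}{8}$ ($y = \frac{17}{-8} = 17 \left(- \frac{1}{8}\right) = - \frac{17}{8} \approx -2.125$)
$C = 9$ ($C = 15 - 6 = 9$)
$28 \left(C + y\right) \left(- \frac{18}{-24}\right) = 28 \left(9 - \frac{17}{8}\right) \left(- \frac{18}{-24}\right) = 28 \cdot \frac{55}{8} \left(\left(-18\right) \left(- \frac{1}{24}\right)\right) = \frac{385}{2} \cdot \frac{3}{4} = \frac{1155}{8}$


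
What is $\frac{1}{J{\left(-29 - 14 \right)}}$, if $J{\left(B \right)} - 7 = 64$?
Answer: $\frac{1}{71} \approx 0.014085$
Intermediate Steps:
$J{\left(B \right)} = 71$ ($J{\left(B \right)} = 7 + 64 = 71$)
$\frac{1}{J{\left(-29 - 14 \right)}} = \frac{1}{71}$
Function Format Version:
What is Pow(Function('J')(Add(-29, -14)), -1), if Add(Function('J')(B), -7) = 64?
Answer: Rational(1, 71) ≈ 0.014085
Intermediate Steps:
Function('J')(B) = 71 (Function('J')(B) = Add(7, 64) = 71)
Pow(Function('J')(Add(-29, -14)), -1) = Pow(71, -1) = Rational(1, 71)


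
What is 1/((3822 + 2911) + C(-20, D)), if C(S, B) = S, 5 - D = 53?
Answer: 1/6713 ≈ 0.00014896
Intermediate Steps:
D = -48 (D = 5 - 1*53 = 5 - 53 = -48)
1/((3822 + 2911) + C(-20, D)) = 1/((3822 + 2911) - 20) = 1/(6733 - 20) = 1/6713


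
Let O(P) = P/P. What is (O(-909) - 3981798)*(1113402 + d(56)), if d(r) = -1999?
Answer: -4425381131191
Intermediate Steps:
O(P) = 1
(O(-909) - 3981798)*(1113402 + d(56)) = (1 - 3981798)*(1113402 - 1999) = -3981797*1111403 = -4425381131191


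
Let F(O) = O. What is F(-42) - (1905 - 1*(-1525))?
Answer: -3472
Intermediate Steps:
F(-42) - (1905 - 1*(-1525)) = -42 - (1905 - 1*(-1525)) = -42 - (1905 + 1525) = -42 - 1*3430 = -42 - 3430 = -3472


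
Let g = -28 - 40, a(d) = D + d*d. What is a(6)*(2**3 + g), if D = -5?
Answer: -1860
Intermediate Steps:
a(d) = -5 + d**2 (a(d) = -5 + d*d = -5 + d**2)
g = -68
a(6)*(2**3 + g) = (-5 + 6**2)*(2**3 - 68) = (-5 + 36)*(8 - 68) = 31*(-60) = -1860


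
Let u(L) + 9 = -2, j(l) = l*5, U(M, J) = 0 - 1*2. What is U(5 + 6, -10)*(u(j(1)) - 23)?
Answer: 68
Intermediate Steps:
U(M, J) = -2 (U(M, J) = 0 - 2 = -2)
j(l) = 5*l
u(L) = -11 (u(L) = -9 - 2 = -11)
U(5 + 6, -10)*(u(j(1)) - 23) = -2*(-11 - 23) = -2*(-34) = 68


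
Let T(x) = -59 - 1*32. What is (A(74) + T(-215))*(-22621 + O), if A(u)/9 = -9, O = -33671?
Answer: 9682224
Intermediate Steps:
T(x) = -91 (T(x) = -59 - 32 = -91)
A(u) = -81 (A(u) = 9*(-9) = -81)
(A(74) + T(-215))*(-22621 + O) = (-81 - 91)*(-22621 - 33671) = -172*(-56292) = 9682224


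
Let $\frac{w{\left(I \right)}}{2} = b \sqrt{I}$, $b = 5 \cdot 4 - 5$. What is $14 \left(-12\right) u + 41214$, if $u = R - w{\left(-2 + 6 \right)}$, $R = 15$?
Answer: $48774$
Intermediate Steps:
$b = 15$ ($b = 20 - 5 = 15$)
$w{\left(I \right)} = 30 \sqrt{I}$ ($w{\left(I \right)} = 2 \cdot 15 \sqrt{I} = 30 \sqrt{I}$)
$u = -45$ ($u = 15 - 30 \sqrt{-2 + 6} = 15 - 30 \sqrt{4} = 15 - 30 \cdot 2 = 15 - 60 = -45$)
$14 \left(-12\right) u + 41214 = 14 \left(-12\right) \left(-45\right) + 41214 = \left(-168\right) \left(-45\right) + 41214 = 7560 + 41214 = 48774$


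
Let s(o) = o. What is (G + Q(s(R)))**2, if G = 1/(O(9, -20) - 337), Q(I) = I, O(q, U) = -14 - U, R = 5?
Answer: 2735716/109561 ≈ 24.970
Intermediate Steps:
G = -1/331 (G = 1/((-14 - 1*(-20)) - 337) = 1/((-14 + 20) - 337) = 1/(6 - 337) = 1/(-331) = -1/331 ≈ -0.0030211)
(G + Q(s(R)))**2 = (-1/331 + 5)**2 = (1654/331)**2 = 2735716/109561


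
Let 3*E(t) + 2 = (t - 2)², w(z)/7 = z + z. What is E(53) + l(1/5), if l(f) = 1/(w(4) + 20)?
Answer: 197527/228 ≈ 866.35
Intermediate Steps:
w(z) = 14*z (w(z) = 7*(z + z) = 7*(2*z) = 14*z)
E(t) = -⅔ + (-2 + t)²/3 (E(t) = -⅔ + (t - 2)²/3 = -⅔ + (-2 + t)²/3)
l(f) = 1/76 (l(f) = 1/(14*4 + 20) = 1/(56 + 20) = 1/76)
E(53) + l(1/5) = (-⅔ + (-2 + 53)²/3) + 1/76 = (-⅔ + (⅓)*51²) + 1/76 = (-⅔ + (⅓)*2601) + 1/76 = (-⅔ + 867) + 1/76 = 2599/3 + 1/76 = 197527/228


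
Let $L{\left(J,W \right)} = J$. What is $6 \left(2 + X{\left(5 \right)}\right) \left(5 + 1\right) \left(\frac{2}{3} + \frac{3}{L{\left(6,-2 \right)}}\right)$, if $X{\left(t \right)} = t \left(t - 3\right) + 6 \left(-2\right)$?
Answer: $0$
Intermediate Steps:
$X{\left(t \right)} = -12 + t \left(-3 + t\right)$ ($X{\left(t \right)} = t \left(-3 + t\right) - 12 = -12 + t \left(-3 + t\right)$)
$6 \left(2 + X{\left(5 \right)}\right) \left(5 + 1\right) \left(\frac{2}{3} + \frac{3}{L{\left(6,-2 \right)}}\right) = 6 \left(2 - \left(27 - 25\right)\right) \left(5 + 1\right) \left(\frac{2}{3} + \frac{3}{6}\right) = 6 \left(2 - 2\right) 6 \left(2 \cdot \frac{1}{3} + 3 \cdot \frac{1}{6}\right) = 6 \left(2 - 2\right) 6 \left(\frac{2}{3} + \frac{1}{2}\right) = 6 \cdot 0 \cdot 6 \cdot \frac{7}{6} = 6 \cdot 0 \cdot \frac{7}{6} = 0 \cdot \frac{7}{6} = 0$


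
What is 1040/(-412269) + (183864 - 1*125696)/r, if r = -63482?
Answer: -924880172/1006602333 ≈ -0.91881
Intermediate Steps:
1040/(-412269) + (183864 - 1*125696)/r = 1040/(-412269) + (183864 - 1*125696)/(-63482) = 1040*(-1/412269) + (183864 - 125696)*(-1/63482) = -80/31713 + 58168*(-1/63482) = -80/31713 - 29084/31741 = -924880172/1006602333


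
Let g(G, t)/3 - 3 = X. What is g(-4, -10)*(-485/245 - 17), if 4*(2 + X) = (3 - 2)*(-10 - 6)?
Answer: 8370/49 ≈ 170.82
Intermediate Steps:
X = -6 (X = -2 + ((3 - 2)*(-10 - 6))/4 = -2 + (1*(-16))/4 = -2 + (1/4)*(-16) = -2 - 4 = -6)
g(G, t) = -9 (g(G, t) = 9 + 3*(-6) = 9 - 18 = -9)
g(-4, -10)*(-485/245 - 17) = -9*(-485/245 - 17) = -9*(-485*1/245 - 17) = -9*(-97/49 - 17) = -9*(-930/49) = 8370/49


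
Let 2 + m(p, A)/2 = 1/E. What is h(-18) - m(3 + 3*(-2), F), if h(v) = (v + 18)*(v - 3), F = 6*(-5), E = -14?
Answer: 29/7 ≈ 4.1429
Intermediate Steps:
F = -30
h(v) = (-3 + v)*(18 + v) (h(v) = (18 + v)*(-3 + v) = (-3 + v)*(18 + v))
m(p, A) = -29/7 (m(p, A) = -4 + 2/(-14) = -4 + 2*(-1/14) = -4 - ⅐ = -29/7)
h(-18) - m(3 + 3*(-2), F) = (-54 + (-18)² + 15*(-18)) - 1*(-29/7) = (-54 + 324 - 270) + 29/7 = 0 + 29/7 = 29/7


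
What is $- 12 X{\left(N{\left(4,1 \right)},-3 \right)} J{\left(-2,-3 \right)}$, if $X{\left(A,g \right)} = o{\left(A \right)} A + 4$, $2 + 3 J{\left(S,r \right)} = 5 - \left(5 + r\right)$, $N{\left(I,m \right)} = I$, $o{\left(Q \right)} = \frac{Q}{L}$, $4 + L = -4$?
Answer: $-8$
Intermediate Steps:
$L = -8$ ($L = -4 - 4 = -8$)
$o{\left(Q \right)} = - \frac{Q}{8}$ ($o{\left(Q \right)} = \frac{Q}{-8} = Q \left(- \frac{1}{8}\right) = - \frac{Q}{8}$)
$J{\left(S,r \right)} = - \frac{2}{3} - \frac{r}{3}$ ($J{\left(S,r \right)} = - \frac{2}{3} + \frac{5 - \left(5 + r\right)}{3} = - \frac{2}{3} + \frac{\left(-1\right) r}{3} = - \frac{2}{3} - \frac{r}{3}$)
$X{\left(A,g \right)} = 4 - \frac{A^{2}}{8}$ ($X{\left(A,g \right)} = - \frac{A}{8} A + 4 = - \frac{A^{2}}{8} + 4 = 4 - \frac{A^{2}}{8}$)
$- 12 X{\left(N{\left(4,1 \right)},-3 \right)} J{\left(-2,-3 \right)} = - 12 \left(4 - \frac{4^{2}}{8}\right) \left(- \frac{2}{3} - -1\right) = - 12 \left(4 - 2\right) \left(- \frac{2}{3} + 1\right) = - 12 \left(4 - 2\right) \frac{1}{3} = \left(-12\right) 2 \cdot \frac{1}{3} = \left(-24\right) \frac{1}{3} = -8$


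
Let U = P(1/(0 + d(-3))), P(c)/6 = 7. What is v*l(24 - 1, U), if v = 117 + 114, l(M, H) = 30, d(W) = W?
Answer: 6930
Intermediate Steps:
P(c) = 42 (P(c) = 6*7 = 42)
U = 42
v = 231
v*l(24 - 1, U) = 231*30 = 6930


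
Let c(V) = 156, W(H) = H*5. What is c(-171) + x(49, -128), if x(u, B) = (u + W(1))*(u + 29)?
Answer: 4368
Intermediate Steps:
W(H) = 5*H
x(u, B) = (5 + u)*(29 + u) (x(u, B) = (u + 5*1)*(u + 29) = (u + 5)*(29 + u) = (5 + u)*(29 + u))
c(-171) + x(49, -128) = 156 + (145 + 49**2 + 34*49) = 156 + (145 + 2401 + 1666) = 156 + 4212 = 4368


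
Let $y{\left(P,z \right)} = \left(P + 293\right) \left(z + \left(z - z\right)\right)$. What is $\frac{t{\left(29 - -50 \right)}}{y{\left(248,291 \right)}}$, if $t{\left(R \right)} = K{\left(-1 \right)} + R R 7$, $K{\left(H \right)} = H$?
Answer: $\frac{14562}{52477} \approx 0.27749$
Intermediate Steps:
$y{\left(P,z \right)} = z \left(293 + P\right)$ ($y{\left(P,z \right)} = \left(293 + P\right) \left(z + 0\right) = \left(293 + P\right) z = z \left(293 + P\right)$)
$t{\left(R \right)} = -1 + 7 R^{2}$ ($t{\left(R \right)} = -1 + R R 7 = -1 + R^{2} \cdot 7 = -1 + 7 R^{2}$)
$\frac{t{\left(29 - -50 \right)}}{y{\left(248,291 \right)}} = \frac{-1 + 7 \left(29 - -50\right)^{2}}{291 \left(293 + 248\right)} = \frac{-1 + 7 \left(29 + 50\right)^{2}}{291 \cdot 541} = \frac{-1 + 7 \cdot 79^{2}}{157431} = \left(-1 + 7 \cdot 6241\right) \frac{1}{157431} = \left(-1 + 43687\right) \frac{1}{157431} = 43686 \cdot \frac{1}{157431} = \frac{14562}{52477}$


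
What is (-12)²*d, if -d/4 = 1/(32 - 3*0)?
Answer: -18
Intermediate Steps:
d = -⅛ (d = -4/(32 - 3*0) = -4/(32 + 0) = -4/32 = -4*1/32 = -⅛ ≈ -0.12500)
(-12)²*d = (-12)²*(-⅛) = 144*(-⅛) = -18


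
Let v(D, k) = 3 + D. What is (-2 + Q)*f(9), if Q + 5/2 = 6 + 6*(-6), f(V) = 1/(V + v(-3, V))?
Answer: -23/6 ≈ -3.8333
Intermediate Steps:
f(V) = 1/V (f(V) = 1/(V + (3 - 3)) = 1/(V + 0) = 1/V)
Q = -65/2 (Q = -5/2 + (6 + 6*(-6)) = -5/2 + (6 - 36) = -5/2 - 30 = -65/2 ≈ -32.500)
(-2 + Q)*f(9) = (-2 - 65/2)/9 = -69/2*⅑ = -23/6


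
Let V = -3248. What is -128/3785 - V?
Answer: 12293552/3785 ≈ 3248.0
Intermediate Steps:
-128/3785 - V = -128/3785 - 1*(-3248) = -128*1/3785 + 3248 = -128/3785 + 3248 = 12293552/3785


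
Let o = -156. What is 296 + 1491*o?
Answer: -232300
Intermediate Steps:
296 + 1491*o = 296 + 1491*(-156) = 296 - 232596 = -232300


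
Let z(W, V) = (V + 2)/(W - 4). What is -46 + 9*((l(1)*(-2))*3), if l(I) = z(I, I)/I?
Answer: 8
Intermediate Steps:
z(W, V) = (2 + V)/(-4 + W)
l(I) = (2 + I)/(I*(-4 + I)) (l(I) = ((2 + I)/(-4 + I))/I = (2 + I)/(I*(-4 + I)))
-46 + 9*((l(1)*(-2))*3) = -46 + 9*((((2 + 1)/(1*(-4 + 1)))*(-2))*3) = -46 + 9*(((1*3/(-3))*(-2))*3) = -46 + 9*(((1*(-⅓)*3)*(-2))*3) = -46 + 9*(-1*(-2)*3) = -46 + 9*(2*3) = -46 + 9*6 = -46 + 54 = 8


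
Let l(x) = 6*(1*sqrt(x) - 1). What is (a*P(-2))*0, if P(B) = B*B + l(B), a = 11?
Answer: 0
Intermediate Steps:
l(x) = -6 + 6*sqrt(x) (l(x) = 6*(sqrt(x) - 1) = 6*(-1 + sqrt(x)) = -6 + 6*sqrt(x))
P(B) = -6 + B**2 + 6*sqrt(B) (P(B) = B*B + (-6 + 6*sqrt(B)) = B**2 + (-6 + 6*sqrt(B)) = -6 + B**2 + 6*sqrt(B))
(a*P(-2))*0 = (11*(-6 + (-2)**2 + 6*sqrt(-2)))*0 = (11*(-6 + 4 + 6*(I*sqrt(2))))*0 = (11*(-6 + 4 + 6*I*sqrt(2)))*0 = (11*(-2 + 6*I*sqrt(2)))*0 = (-22 + 66*I*sqrt(2))*0 = 0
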